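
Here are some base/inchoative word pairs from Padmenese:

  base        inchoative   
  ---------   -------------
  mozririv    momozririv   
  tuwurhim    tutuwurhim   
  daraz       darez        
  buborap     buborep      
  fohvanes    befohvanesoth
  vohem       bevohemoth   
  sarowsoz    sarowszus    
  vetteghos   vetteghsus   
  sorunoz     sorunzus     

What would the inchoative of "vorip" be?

vovorip

tuwurhim and vohem both end in -m yet inflect differently (tutuwurhim, bevohemoth), so the final letter is not what conditions the rule; the last vowel is.
"vorip" has last vowel 'i'. The stems whose last vowel is 'i' (mozririv → momozririv, tuwurhim → tutuwurhim) repeat the first consonant+vowel as a prefix.
The other patterns: stems whose last vowel is 'a' change the last vowel to 'e'; stems whose last vowel is 'e' add be- … -oth around the stem; stems whose last vowel is 'o' delete the last vowel and add -us.
So vorip → vovorip.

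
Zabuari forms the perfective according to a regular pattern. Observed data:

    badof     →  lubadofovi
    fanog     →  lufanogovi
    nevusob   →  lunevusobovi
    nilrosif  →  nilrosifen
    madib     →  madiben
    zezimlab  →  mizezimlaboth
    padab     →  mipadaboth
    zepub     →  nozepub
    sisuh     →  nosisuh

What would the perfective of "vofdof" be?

badof and nilrosif both end in -f yet inflect differently (lubadofovi, nilrosifen), so the final letter is not what conditions the rule; the last vowel is.
"vofdof" has last vowel 'o'. The stems whose last vowel is 'o' (badof → lubadofovi, fanog → lufanogovi, nevusob → lunevusobovi) add lu- … -ovi around the stem.
So vofdof → luvofdofovi.

luvofdofovi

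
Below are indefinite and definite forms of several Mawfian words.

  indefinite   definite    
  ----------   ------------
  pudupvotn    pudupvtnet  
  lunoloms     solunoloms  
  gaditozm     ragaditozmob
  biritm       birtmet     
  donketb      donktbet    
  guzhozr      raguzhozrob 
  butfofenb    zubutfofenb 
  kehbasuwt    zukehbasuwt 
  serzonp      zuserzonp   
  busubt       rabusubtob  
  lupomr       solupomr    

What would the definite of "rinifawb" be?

zurinifawb

lupomr and guzhozr both end in -r yet inflect differently (solupomr, raguzhozrob), so the final letter is not what conditions the rule; the second-to-last letter is.
"rinifawb" has second-to-last letter 'w'. The one such stem in the data (kehbasuwt → zukehbasuwt) adds the prefix zu-, so the same rule applies.
The other patterns: stems whose second-to-last letter is 'm' add the prefix so-; stems whose second-to-last letter is 'b' or 'z' add ra- … -ob around the stem; stems whose second-to-last letter is 't' delete the last vowel and add -et.
So rinifawb → zurinifawb.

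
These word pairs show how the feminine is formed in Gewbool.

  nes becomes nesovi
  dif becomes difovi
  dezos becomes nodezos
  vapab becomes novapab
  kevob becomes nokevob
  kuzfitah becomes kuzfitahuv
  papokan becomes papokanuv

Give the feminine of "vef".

nes and dezos both end in -s yet inflect differently (nesovi, nodezos), so the final letter is not what conditions the rule; the number of vowels is.
"vef" has 1 vowel. The stems with 1 vowel (nes → nesovi, dif → difovi) add -ovi.
So vef → vefovi.

vefovi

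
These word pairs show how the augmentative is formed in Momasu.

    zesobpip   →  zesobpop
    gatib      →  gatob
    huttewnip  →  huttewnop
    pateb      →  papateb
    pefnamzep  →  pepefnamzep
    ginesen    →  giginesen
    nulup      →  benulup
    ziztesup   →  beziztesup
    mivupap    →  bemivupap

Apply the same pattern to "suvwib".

"suvwib" has last vowel 'i'. The stems whose last vowel is 'i' (zesobpip → zesobpop, gatib → gatob, huttewnip → huttewnop) change the last vowel to 'o'.
So suvwib → suvwob.

suvwob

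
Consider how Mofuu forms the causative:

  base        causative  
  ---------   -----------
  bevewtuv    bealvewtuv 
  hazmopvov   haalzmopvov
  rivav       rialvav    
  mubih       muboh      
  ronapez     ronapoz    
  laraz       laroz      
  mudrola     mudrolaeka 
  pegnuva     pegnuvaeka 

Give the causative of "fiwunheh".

fiwunhoh

"fiwunheh" ends in -h. The one such stem in the data (mubih → muboh) changes the last vowel to 'o' (as do ronapez, laraz), so the same rule applies.
So fiwunheh → fiwunhoh.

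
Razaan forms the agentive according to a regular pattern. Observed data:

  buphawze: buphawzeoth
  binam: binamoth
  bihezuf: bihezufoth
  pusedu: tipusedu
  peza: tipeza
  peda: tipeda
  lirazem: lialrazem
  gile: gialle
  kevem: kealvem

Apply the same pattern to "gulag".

binam and lirazem both end in -m yet inflect differently (binamoth, lialrazem), so the final letter is not what conditions the rule; the first letter is.
"gulag" begins with g-. The one such stem in the data (gile → gialle) inserts -al- after the first vowel (as do lirazem, kevem), so the same rule applies.
So gulag → guallag.

guallag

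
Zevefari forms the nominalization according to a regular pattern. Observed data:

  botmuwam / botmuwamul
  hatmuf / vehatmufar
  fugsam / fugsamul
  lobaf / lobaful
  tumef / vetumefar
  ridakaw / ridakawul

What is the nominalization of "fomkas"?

fomkasul

lobaf and hatmuf both end in -f yet inflect differently (lobaful, vehatmufar), so the final letter is not what conditions the rule; the last vowel is.
"fomkas" has last vowel 'a'. The stems whose last vowel is 'a' (fugsam → fugsamul, lobaf → lobaful, botmuwam → botmuwamul) add -ul.
The other pattern: stems whose last vowel is 'e' or 'u' add ve- … -ar around the stem.
So fomkas → fomkasul.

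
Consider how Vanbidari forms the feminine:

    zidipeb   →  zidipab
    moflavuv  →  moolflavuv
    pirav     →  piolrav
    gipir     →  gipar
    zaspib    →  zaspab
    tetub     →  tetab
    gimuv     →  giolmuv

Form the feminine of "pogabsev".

poolgabsev

gimuv and tetub both have last vowel 'u' yet inflect differently (giolmuv, tetab), so the last vowel is not what conditions the rule; the final letter is.
"pogabsev" ends in -v. The stems ending in -v (pirav → piolrav, gimuv → giolmuv, moflavuv → moolflavuv) insert -ol- after the first vowel.
The other pattern: stems ending in -b or -r change the last vowel to 'a'.
So pogabsev → poolgabsev.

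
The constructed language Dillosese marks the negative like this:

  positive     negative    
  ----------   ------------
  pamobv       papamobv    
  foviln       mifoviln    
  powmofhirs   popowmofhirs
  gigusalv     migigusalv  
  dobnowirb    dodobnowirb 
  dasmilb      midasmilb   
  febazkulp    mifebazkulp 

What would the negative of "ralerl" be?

raralerl

gigusalv and pamobv both end in -v yet inflect differently (migigusalv, papamobv), so the final letter is not what conditions the rule; the second-to-last letter is.
"ralerl" has second-to-last letter 'r'. The stems whose second-to-last letter is 'r' (dobnowirb → dodobnowirb, powmofhirs → popowmofhirs) repeat the first consonant+vowel as a prefix.
The other pattern: stems whose second-to-last letter is 'l' add the prefix mi-.
So ralerl → raralerl.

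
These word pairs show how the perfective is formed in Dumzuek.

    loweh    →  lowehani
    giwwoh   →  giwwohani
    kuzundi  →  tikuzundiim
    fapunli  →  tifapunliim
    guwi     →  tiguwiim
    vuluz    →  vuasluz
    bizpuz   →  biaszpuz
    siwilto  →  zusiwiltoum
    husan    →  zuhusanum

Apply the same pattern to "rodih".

giwwoh and siwilto both have last vowel 'o' yet inflect differently (giwwohani, zusiwiltoum), so the last vowel is not what conditions the rule; the final letter is.
"rodih" ends in -h. The stems ending in -h (loweh → lowehani, giwwoh → giwwohani) add -ani.
So rodih → rodihani.

rodihani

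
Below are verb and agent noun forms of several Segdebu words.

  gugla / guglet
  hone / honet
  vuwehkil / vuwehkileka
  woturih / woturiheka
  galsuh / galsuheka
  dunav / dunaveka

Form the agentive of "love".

lovet

gugla and dunav both have last vowel 'a' yet inflect differently (guglet, dunaveka), so the last vowel is not what conditions the rule; whether the stem ends in a vowel or a consonant is.
"love" ends in a vowel. The stems ending in a vowel (gugla → guglet, hone → honet) drop the final letter and add -et.
So love → lovet.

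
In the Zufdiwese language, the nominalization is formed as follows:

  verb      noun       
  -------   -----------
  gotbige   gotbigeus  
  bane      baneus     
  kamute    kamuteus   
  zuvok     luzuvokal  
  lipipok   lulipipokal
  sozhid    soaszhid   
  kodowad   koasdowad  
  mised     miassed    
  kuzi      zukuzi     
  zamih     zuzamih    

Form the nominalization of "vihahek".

"vihahek" ends in -k. The stems ending in -k (zuvok → luzuvokal, lipipok → lulipipokal) add lu- … -al around the stem.
The other patterns: stems ending in -e add -us; stems ending in -d insert -as- after the first vowel; stems ending in -h or -i add the prefix zu-.
So vihahek → luvihahekal.

luvihahekal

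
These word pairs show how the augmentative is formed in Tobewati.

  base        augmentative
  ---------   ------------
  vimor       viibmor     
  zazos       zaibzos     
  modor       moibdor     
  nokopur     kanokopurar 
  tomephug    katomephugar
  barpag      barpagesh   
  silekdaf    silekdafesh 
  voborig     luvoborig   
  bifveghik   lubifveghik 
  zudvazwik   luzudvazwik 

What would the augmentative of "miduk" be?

"miduk" has last vowel 'u'. The stems whose last vowel is 'u' (nokopur → kanokopurar, tomephug → katomephugar) add ka- … -ar around the stem.
So miduk → kamidukar.

kamidukar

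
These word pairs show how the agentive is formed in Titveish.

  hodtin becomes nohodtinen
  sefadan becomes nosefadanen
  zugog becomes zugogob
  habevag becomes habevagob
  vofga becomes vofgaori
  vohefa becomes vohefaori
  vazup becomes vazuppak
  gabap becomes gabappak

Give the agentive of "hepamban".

sefadan and habevag both have last vowel 'a' yet inflect differently (nosefadanen, habevagob), so the last vowel is not what conditions the rule; the final letter is.
"hepamban" ends in -n. The stems ending in -n (hodtin → nohodtinen, sefadan → nosefadanen) add no- … -en around the stem.
So hepamban → nohepambanen.

nohepambanen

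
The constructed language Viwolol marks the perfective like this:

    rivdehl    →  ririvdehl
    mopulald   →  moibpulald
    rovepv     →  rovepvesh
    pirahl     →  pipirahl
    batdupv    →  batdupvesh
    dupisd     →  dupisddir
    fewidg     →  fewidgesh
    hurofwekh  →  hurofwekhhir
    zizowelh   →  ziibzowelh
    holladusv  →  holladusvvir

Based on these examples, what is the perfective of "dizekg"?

dupisd and mopulald both end in -d yet inflect differently (dupisddir, moibpulald), so the final letter is not what conditions the rule; the second-to-last letter is.
"dizekg" has second-to-last letter 'k'. The one such stem in the data (hurofwekh → hurofwekhhir) doubles the final consonant and adds -ir (as do holladusv, dupisd), so the same rule applies.
The other patterns: stems whose second-to-last letter is 'h' repeat the first consonant+vowel as a prefix; stems whose second-to-last letter is 'l' insert -ib- after the first vowel; stems whose second-to-last letter is 'd' or 'p' add -esh.
So dizekg → dizekggir.

dizekggir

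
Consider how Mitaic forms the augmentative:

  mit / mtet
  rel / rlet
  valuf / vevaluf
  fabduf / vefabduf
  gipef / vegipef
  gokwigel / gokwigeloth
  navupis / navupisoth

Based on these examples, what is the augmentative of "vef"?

vfet

rel and gokwigel both end in -l yet inflect differently (rlet, gokwigeloth), so the final letter is not what conditions the rule; the number of vowels is.
"vef" has 1 vowel. The stems with 1 vowel (mit → mtet, rel → rlet) delete the last vowel and add -et.
So vef → vfet.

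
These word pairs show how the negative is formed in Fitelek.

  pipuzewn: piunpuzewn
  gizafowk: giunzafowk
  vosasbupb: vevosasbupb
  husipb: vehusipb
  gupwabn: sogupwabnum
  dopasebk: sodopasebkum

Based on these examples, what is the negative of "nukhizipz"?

"nukhizipz" has second-to-last letter 'p'. The stems whose second-to-last letter is 'p' (husipb → vehusipb, vosasbupb → vevosasbupb) add the prefix ve-.
So nukhizipz → venukhizipz.

venukhizipz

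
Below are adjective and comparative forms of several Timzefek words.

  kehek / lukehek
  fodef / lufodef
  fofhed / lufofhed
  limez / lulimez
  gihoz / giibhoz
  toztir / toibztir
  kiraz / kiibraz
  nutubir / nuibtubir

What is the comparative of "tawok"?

limez and gihoz both end in -z yet inflect differently (lulimez, giibhoz), so the final letter is not what conditions the rule; the last vowel is.
"tawok" has last vowel 'o'. The one such stem in the data (gihoz → giibhoz) inserts -ib- after the first vowel (as do toztir, kiraz), so the same rule applies.
So tawok → taibwok.

taibwok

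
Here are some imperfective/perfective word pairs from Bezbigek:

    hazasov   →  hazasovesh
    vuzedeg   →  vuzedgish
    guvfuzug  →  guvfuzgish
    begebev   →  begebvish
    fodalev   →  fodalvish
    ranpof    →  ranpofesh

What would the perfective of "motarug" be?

"motarug" has last vowel 'u'. The one such stem in the data (guvfuzug → guvfuzgish) deletes the last vowel and adds -ish (as do fodalev, begebev), so the same rule applies.
The other pattern: stems whose last vowel is 'o' add -esh.
So motarug → motargish.

motargish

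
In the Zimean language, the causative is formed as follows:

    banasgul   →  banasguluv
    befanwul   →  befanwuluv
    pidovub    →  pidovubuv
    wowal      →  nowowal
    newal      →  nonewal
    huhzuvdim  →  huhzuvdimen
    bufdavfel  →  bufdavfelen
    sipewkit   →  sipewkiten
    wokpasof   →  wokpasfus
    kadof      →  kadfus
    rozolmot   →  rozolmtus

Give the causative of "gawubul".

banasgul and wowal both end in -l yet inflect differently (banasguluv, nowowal), so the final letter is not what conditions the rule; the last vowel is.
"gawubul" has last vowel 'u'. The stems whose last vowel is 'u' (banasgul → banasguluv, befanwul → befanwuluv, pidovub → pidovubuv) add -uv.
The other patterns: stems whose last vowel is 'a' add the prefix no-; stems whose last vowel is 'e' or 'i' add -en; stems whose last vowel is 'o' delete the last vowel and add -us.
So gawubul → gawubuluv.

gawubuluv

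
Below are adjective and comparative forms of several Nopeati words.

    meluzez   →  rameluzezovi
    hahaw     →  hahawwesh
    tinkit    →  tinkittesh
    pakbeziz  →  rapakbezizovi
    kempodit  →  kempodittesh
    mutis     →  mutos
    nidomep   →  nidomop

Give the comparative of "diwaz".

radiwazovi

nidomep and meluzez both have last vowel 'e' yet inflect differently (nidomop, rameluzezovi), so the last vowel is not what conditions the rule; the final letter is.
"diwaz" ends in -z. The stems ending in -z (meluzez → rameluzezovi, pakbeziz → rapakbezizovi) add ra- … -ovi around the stem.
So diwaz → radiwazovi.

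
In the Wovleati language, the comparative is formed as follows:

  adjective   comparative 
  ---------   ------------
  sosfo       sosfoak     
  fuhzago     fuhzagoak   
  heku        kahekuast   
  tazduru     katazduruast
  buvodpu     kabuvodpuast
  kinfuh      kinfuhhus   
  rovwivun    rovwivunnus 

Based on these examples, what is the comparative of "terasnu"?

katerasnuast

heku and kinfuh both have last vowel 'u' yet inflect differently (kahekuast, kinfuhhus), so the last vowel is not what conditions the rule; the final letter is.
"terasnu" ends in -u. The stems ending in -u (heku → kahekuast, tazduru → katazduruast, buvodpu → kabuvodpuast) add ka- … -ast around the stem.
The other patterns: stems ending in -o add -ak; stems ending in -h or -n double the final consonant and add -us.
So terasnu → katerasnuast.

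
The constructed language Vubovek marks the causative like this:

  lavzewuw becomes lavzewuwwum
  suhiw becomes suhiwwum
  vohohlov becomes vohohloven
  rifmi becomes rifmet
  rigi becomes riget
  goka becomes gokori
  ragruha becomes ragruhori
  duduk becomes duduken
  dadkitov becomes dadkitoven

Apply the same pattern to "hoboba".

hobobori

rifmi and suhiw both have last vowel 'i' yet inflect differently (rifmet, suhiwwum), so the last vowel is not what conditions the rule; the final letter is.
"hoboba" ends in -a. The stems ending in -a (goka → gokori, ragruha → ragruhori) drop the final letter and add -ori.
The other patterns: stems ending in -i drop the final letter and add -et; stems ending in -w double the final consonant and add -um; stems ending in -k or -v add -en.
So hoboba → hobobori.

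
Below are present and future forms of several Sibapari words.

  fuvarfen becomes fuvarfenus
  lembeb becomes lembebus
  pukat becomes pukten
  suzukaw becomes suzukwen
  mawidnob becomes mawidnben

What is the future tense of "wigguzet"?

wigguzetus

lembeb and mawidnob both end in -b yet inflect differently (lembebus, mawidnben), so the final letter is not what conditions the rule; the last vowel is.
"wigguzet" has last vowel 'e'. The stems whose last vowel is 'e' (fuvarfen → fuvarfenus, lembeb → lembebus) add -us.
The other pattern: stems whose last vowel is 'a' or 'o' delete the last vowel and add -en.
So wigguzet → wigguzetus.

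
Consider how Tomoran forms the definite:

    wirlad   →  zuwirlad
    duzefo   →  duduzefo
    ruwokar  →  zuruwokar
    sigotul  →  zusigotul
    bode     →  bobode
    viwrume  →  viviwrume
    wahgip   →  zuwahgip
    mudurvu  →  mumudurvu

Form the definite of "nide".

mudurvu and sigotul both have last vowel 'u' yet inflect differently (mumudurvu, zusigotul), so the last vowel is not what conditions the rule; whether the stem ends in a vowel or a consonant is.
"nide" ends in a vowel. The stems ending in a vowel (bode → bobode, mudurvu → mumudurvu, viwrume → viviwrume) repeat the first consonant+vowel as a prefix.
So nide → ninide.

ninide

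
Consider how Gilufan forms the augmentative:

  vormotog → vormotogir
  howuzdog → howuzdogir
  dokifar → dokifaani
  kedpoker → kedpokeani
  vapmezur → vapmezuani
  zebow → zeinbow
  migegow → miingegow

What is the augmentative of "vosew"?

vormotog and zebow both have last vowel 'o' yet inflect differently (vormotogir, zeinbow), so the last vowel is not what conditions the rule; the final letter is.
"vosew" ends in -w. The stems ending in -w (zebow → zeinbow, migegow → miingegow) insert -in- after the first vowel.
So vosew → voinsew.

voinsew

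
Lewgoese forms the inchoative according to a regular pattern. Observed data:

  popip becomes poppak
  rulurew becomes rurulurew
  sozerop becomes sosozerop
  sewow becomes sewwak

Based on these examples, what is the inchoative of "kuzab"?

"kuzab" has 2 vowels. The stems with 2 vowels (sewow → sewwak, popip → poppak) delete the last vowel and add -ak.
So kuzab → kuzbak.

kuzbak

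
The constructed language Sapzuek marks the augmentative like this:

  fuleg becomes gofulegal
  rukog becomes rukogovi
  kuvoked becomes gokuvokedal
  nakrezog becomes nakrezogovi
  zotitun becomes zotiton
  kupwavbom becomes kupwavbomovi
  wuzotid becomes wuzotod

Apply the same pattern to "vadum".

vadom

nakrezog and fuleg both end in -g yet inflect differently (nakrezogovi, gofulegal), so the final letter is not what conditions the rule; the last vowel is.
"vadum" has last vowel 'u'. The one such stem in the data (zotitun → zotiton) changes the last vowel to 'o' (as does wuzotid), so the same rule applies.
The other patterns: stems whose last vowel is 'o' add -ovi; stems whose last vowel is 'e' add go- … -al around the stem.
So vadum → vadom.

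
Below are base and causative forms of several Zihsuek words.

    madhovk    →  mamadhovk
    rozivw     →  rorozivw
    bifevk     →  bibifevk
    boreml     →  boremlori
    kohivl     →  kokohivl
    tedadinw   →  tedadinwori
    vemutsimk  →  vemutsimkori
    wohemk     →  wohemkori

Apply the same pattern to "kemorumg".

kemorumgori

kohivl and boreml both end in -l yet inflect differently (kokohivl, boremlori), so the final letter is not what conditions the rule; the second-to-last letter is.
"kemorumg" has second-to-last letter 'm'. The stems whose second-to-last letter is 'm' (boreml → boremlori, wohemk → wohemkori, vemutsimk → vemutsimkori) add -ori.
The other pattern: stems whose second-to-last letter is 'v' repeat the first consonant+vowel as a prefix.
So kemorumg → kemorumgori.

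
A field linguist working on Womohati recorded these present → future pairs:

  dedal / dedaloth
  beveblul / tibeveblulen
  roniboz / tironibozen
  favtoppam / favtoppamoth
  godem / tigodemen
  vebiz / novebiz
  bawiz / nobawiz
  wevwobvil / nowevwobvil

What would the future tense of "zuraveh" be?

tizuravehen

dedal and wevwobvil both end in -l yet inflect differently (dedaloth, nowevwobvil), so the final letter is not what conditions the rule; the last vowel is.
"zuraveh" has last vowel 'e'. The one such stem in the data (godem → tigodemen) adds ti- … -en around the stem, so the same rule applies.
The other patterns: stems whose last vowel is 'a' add -oth; stems whose last vowel is 'i' add the prefix no-.
So zuraveh → tizuravehen.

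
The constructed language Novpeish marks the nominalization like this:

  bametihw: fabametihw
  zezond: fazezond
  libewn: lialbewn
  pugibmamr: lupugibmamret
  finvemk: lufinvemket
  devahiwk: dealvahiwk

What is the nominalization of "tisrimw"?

lutisrimwet

finvemk and devahiwk both end in -k yet inflect differently (lufinvemket, dealvahiwk), so the final letter is not what conditions the rule; the second-to-last letter is.
"tisrimw" has second-to-last letter 'm'. The stems whose second-to-last letter is 'm' (pugibmamr → lupugibmamret, finvemk → lufinvemket) add lu- … -et around the stem.
The other patterns: stems whose second-to-last letter is 'w' insert -al- after the first vowel; stems whose second-to-last letter is 'h' or 'n' add the prefix fa-.
So tisrimw → lutisrimwet.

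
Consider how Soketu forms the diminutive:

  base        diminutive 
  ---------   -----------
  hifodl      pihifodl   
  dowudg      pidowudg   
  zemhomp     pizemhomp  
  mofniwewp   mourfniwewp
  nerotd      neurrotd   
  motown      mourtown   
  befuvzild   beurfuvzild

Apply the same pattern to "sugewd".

suurgewd

zemhomp and mofniwewp both end in -p yet inflect differently (pizemhomp, mourfniwewp), so the final letter is not what conditions the rule; the second-to-last letter is.
"sugewd" has second-to-last letter 'w'. The stems whose second-to-last letter is 'w' (mofniwewp → mourfniwewp, motown → mourtown) insert -ur- after the first vowel.
The other pattern: stems whose second-to-last letter is 'd' or 'm' add the prefix pi-.
So sugewd → suurgewd.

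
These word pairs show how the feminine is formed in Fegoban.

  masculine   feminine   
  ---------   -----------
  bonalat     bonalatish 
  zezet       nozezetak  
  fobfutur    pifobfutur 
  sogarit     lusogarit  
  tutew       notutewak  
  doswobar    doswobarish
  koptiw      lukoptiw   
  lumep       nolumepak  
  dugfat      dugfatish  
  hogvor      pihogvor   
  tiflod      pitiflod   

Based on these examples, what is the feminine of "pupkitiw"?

"pupkitiw" has last vowel 'i'. The stems whose last vowel is 'i' (koptiw → lukoptiw, sogarit → lusogarit) add the prefix lu-.
The other patterns: stems whose last vowel is 'a' add -ish; stems whose last vowel is 'e' add no- … -ak around the stem; stems whose last vowel is 'o' or 'u' add the prefix pi-.
So pupkitiw → lupupkitiw.

lupupkitiw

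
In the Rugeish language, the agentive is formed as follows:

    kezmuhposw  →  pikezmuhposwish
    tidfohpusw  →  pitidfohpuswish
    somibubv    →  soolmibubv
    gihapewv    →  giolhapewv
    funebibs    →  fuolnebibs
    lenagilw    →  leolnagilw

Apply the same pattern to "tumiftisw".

kezmuhposw and lenagilw both end in -w yet inflect differently (pikezmuhposwish, leolnagilw), so the final letter is not what conditions the rule; the second-to-last letter is.
"tumiftisw" has second-to-last letter 's'. The stems whose second-to-last letter is 's' (kezmuhposw → pikezmuhposwish, tidfohpusw → pitidfohpuswish) add pi- … -ish around the stem.
So tumiftisw → pitumiftiswish.

pitumiftiswish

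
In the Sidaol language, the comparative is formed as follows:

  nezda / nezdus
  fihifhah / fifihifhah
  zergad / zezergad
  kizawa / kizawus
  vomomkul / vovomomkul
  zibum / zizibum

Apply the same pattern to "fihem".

fifihem

fihifhah and kizawa both have last vowel 'a' yet inflect differently (fifihifhah, kizawus), so the last vowel is not what conditions the rule; whether the stem ends in a vowel or a consonant is.
"fihem" ends in a consonant. The stems ending in a consonant (fihifhah → fifihifhah, zergad → zezergad, zibum → zizibum) repeat the first consonant+vowel as a prefix.
So fihem → fifihem.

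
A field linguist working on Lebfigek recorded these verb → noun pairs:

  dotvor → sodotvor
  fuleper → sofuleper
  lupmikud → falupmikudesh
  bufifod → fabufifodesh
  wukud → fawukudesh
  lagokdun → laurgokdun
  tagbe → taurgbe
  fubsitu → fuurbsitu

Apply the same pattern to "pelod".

fapelodesh

dotvor and bufifod both have last vowel 'o' yet inflect differently (sodotvor, fabufifodesh), so the last vowel is not what conditions the rule; the final letter is.
"pelod" ends in -d. The stems ending in -d (lupmikud → falupmikudesh, bufifod → fabufifodesh, wukud → fawukudesh) add fa- … -esh around the stem.
So pelod → fapelodesh.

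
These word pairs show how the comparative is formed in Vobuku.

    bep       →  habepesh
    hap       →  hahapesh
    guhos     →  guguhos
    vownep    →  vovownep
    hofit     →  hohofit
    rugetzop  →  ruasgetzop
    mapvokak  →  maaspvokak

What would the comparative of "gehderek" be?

bep and vownep both end in -p yet inflect differently (habepesh, vovownep), so the final letter is not what conditions the rule; the number of vowels is.
"gehderek" has 3 vowels. The stems with 3 vowels (rugetzop → ruasgetzop, mapvokak → maaspvokak) insert -as- after the first vowel.
So gehderek → geashderek.

geashderek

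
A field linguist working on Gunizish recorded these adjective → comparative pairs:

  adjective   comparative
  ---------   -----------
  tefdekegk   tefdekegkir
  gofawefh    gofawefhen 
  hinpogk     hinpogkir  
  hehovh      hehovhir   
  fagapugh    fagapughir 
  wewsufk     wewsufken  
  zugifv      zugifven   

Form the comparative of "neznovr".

"neznovr" has second-to-last letter 'v'. The one such stem in the data (hehovh → hehovhir) adds -ir, so the same rule applies.
So neznovr → neznovrir.

neznovrir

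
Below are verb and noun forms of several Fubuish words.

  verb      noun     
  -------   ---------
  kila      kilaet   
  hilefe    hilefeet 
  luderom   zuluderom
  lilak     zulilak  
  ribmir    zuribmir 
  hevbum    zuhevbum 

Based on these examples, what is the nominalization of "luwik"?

zuluwik

kila and lilak both have last vowel 'a' yet inflect differently (kilaet, zulilak), so the last vowel is not what conditions the rule; whether the stem ends in a vowel or a consonant is.
"luwik" ends in a consonant. The stems ending in a consonant (luderom → zuluderom, lilak → zulilak, ribmir → zuribmir) add the prefix zu-.
So luwik → zuluwik.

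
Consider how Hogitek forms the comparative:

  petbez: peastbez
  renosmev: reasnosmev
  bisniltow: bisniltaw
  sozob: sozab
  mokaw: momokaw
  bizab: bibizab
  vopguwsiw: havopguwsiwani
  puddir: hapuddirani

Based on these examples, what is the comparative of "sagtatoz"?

sagtataz

bisniltow and mokaw both end in -w yet inflect differently (bisniltaw, momokaw), so the final letter is not what conditions the rule; the last vowel is.
"sagtatoz" has last vowel 'o'. The stems whose last vowel is 'o' (bisniltow → bisniltaw, sozob → sozab) change the last vowel to 'a'.
So sagtatoz → sagtataz.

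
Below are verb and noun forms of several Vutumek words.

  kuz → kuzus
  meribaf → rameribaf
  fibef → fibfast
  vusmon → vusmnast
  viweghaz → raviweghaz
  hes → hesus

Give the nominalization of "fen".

fenus

"fen" has 1 vowel. The stems with 1 vowel (kuz → kuzus, hes → hesus) add -us.
So fen → fenus.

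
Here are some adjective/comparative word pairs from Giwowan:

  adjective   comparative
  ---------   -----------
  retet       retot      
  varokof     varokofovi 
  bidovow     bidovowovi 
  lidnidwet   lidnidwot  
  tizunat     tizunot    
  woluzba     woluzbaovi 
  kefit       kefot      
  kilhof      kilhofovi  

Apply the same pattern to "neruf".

nerufovi

tizunat and woluzba both have last vowel 'a' yet inflect differently (tizunot, woluzbaovi), so the last vowel is not what conditions the rule; the final letter is.
"neruf" ends in -f. The stems ending in -f (varokof → varokofovi, kilhof → kilhofovi) add -ovi.
The other pattern: stems ending in -t change the last vowel to 'o'.
So neruf → nerufovi.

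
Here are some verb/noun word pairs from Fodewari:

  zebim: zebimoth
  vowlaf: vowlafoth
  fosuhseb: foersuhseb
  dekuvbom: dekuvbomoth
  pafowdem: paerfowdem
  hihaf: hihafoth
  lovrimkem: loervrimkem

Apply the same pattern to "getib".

"getib" has last vowel 'i'. The one such stem in the data (zebim → zebimoth) adds -oth, so the same rule applies.
The other pattern: stems whose last vowel is 'e' insert -er- after the first vowel.
So getib → getiboth.

getiboth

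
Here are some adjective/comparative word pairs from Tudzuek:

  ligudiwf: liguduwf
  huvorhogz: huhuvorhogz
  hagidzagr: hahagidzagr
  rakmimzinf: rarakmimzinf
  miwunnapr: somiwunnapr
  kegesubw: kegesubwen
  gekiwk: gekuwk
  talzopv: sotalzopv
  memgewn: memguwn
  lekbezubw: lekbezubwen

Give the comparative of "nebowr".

nebuwr

"nebowr" has second-to-last letter 'w'. The stems whose second-to-last letter is 'w' (ligudiwf → liguduwf, memgewn → memguwn, gekiwk → gekuwk) change the last vowel to 'u'.
The other patterns: stems whose second-to-last letter is 'p' add the prefix so-; stems whose second-to-last letter is 'b' add -en; stems whose second-to-last letter is 'g' or 'n' repeat the first consonant+vowel as a prefix.
So nebowr → nebuwr.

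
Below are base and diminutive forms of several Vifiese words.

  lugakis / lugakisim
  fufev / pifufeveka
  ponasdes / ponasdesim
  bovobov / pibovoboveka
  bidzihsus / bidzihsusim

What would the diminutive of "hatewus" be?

hatewusim

"hatewus" ends in -s. The stems ending in -s (lugakis → lugakisim, bidzihsus → bidzihsusim, ponasdes → ponasdesim) add -im.
The other pattern: stems ending in -v add pi- … -eka around the stem.
So hatewus → hatewusim.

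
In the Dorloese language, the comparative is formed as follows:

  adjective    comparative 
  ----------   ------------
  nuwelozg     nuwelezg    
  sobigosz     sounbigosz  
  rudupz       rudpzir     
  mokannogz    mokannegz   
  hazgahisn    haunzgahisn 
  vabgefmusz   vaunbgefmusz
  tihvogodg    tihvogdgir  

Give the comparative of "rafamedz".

rafamdzir

rudupz and vabgefmusz both end in -z yet inflect differently (rudpzir, vaunbgefmusz), so the final letter is not what conditions the rule; the second-to-last letter is.
"rafamedz" has second-to-last letter 'd'. The one such stem in the data (tihvogodg → tihvogdgir) deletes the last vowel and adds -ir (as does rudupz), so the same rule applies.
So rafamedz → rafamdzir.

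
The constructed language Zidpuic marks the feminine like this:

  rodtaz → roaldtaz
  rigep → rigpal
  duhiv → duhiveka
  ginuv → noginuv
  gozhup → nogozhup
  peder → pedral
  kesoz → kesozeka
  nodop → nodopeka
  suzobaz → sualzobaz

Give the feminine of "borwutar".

boalrwutar

rigep and nodop both end in -p yet inflect differently (rigpal, nodopeka), so the final letter is not what conditions the rule; the last vowel is.
"borwutar" has last vowel 'a'. The stems whose last vowel is 'a' (suzobaz → sualzobaz, rodtaz → roaldtaz) insert -al- after the first vowel.
The other patterns: stems whose last vowel is 'e' delete the last vowel and add -al; stems whose last vowel is 'i' or 'o' add -eka; stems whose last vowel is 'u' add the prefix no-.
So borwutar → boalrwutar.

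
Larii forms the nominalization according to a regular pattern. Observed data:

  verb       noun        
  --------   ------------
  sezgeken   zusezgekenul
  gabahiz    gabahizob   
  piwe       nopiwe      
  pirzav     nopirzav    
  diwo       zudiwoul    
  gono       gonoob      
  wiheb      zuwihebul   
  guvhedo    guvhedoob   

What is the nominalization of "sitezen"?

guvhedo and diwo both end in -o yet inflect differently (guvhedoob, zudiwoul), so the final letter is not what conditions the rule; the first letter is.
"sitezen" begins with s-. The one such stem in the data (sezgeken → zusezgekenul) adds zu- … -ul around the stem, so the same rule applies.
So sitezen → zusitezenul.

zusitezenul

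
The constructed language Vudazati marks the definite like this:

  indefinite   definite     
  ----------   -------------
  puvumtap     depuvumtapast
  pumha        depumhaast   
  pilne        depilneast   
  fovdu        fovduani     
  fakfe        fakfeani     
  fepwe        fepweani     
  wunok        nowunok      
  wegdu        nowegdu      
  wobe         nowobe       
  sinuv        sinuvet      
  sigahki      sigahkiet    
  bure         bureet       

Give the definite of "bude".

pilne and fakfe both end in -e yet inflect differently (depilneast, fakfeani), so the final letter is not what conditions the rule; the first letter is.
"bude" begins with b-. The one such stem in the data (bure → bureet) adds -et, so the same rule applies.
The other patterns: stems beginning with p- add de- … -ast around the stem; stems beginning with f- add -ani; stems beginning with w- add the prefix no-.
So bude → budeet.

budeet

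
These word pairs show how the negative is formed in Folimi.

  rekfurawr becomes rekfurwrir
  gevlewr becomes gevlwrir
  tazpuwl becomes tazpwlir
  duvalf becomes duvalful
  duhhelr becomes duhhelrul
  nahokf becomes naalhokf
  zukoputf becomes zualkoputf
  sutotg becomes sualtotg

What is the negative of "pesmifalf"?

rekfurawr and duhhelr both end in -r yet inflect differently (rekfurwrir, duhhelrul), so the final letter is not what conditions the rule; the second-to-last letter is.
"pesmifalf" has second-to-last letter 'l'. The stems whose second-to-last letter is 'l' (duvalf → duvalful, duhhelr → duhhelrul) add -ul.
The other patterns: stems whose second-to-last letter is 'w' delete the last vowel and add -ir; stems whose second-to-last letter is 'k' or 't' insert -al- after the first vowel.
So pesmifalf → pesmifalful.

pesmifalful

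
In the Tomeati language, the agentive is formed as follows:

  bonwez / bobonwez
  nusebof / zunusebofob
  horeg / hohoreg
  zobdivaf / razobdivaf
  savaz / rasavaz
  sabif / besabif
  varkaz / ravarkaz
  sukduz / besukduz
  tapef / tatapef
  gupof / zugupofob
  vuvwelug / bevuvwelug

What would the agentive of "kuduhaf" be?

zobdivaf and sabif both end in -f yet inflect differently (razobdivaf, besabif), so the final letter is not what conditions the rule; the last vowel is.
"kuduhaf" has last vowel 'a'. The stems whose last vowel is 'a' (savaz → rasavaz, varkaz → ravarkaz, zobdivaf → razobdivaf) add the prefix ra-.
The other patterns: stems whose last vowel is 'i' or 'u' add the prefix be-; stems whose last vowel is 'o' add zu- … -ob around the stem; stems whose last vowel is 'e' repeat the first consonant+vowel as a prefix.
So kuduhaf → rakuduhaf.

rakuduhaf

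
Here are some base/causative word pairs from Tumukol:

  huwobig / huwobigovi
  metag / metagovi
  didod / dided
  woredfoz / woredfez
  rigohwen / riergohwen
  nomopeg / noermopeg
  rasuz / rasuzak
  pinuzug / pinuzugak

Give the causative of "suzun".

huwobig and nomopeg both end in -g yet inflect differently (huwobigovi, noermopeg), so the final letter is not what conditions the rule; the last vowel is.
"suzun" has last vowel 'u'. The stems whose last vowel is 'u' (rasuz → rasuzak, pinuzug → pinuzugak) add -ak.
The other patterns: stems whose last vowel is 'a' or 'i' add -ovi; stems whose last vowel is 'o' change the last vowel to 'e'; stems whose last vowel is 'e' insert -er- after the first vowel.
So suzun → suzunak.

suzunak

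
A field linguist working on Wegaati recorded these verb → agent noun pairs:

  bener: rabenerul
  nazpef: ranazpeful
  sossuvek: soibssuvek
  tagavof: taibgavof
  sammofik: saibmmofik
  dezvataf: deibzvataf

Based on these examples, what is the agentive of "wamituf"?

waibmituf

nazpef and tagavof both end in -f yet inflect differently (ranazpeful, taibgavof), so the final letter is not what conditions the rule; the number of vowels is.
"wamituf" has 3 vowels. The stems with 3 vowels (sossuvek → soibssuvek, tagavof → taibgavof, sammofik → saibmmofik) insert -ib- after the first vowel.
The other pattern: stems with 2 vowels add ra- … -ul around the stem.
So wamituf → waibmituf.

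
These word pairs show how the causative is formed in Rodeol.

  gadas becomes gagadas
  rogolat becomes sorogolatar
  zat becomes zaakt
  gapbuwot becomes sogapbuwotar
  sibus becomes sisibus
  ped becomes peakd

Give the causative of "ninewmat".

soninewmatar

zat and rogolat both end in -t yet inflect differently (zaakt, sorogolatar), so the final letter is not what conditions the rule; the number of vowels is.
"ninewmat" has 3 vowels. The stems with 3 vowels (rogolat → sorogolatar, gapbuwot → sogapbuwotar) add so- … -ar around the stem.
The other patterns: stems with 1 vowel insert -ak- after the first vowel; stems with 2 vowels repeat the first consonant+vowel as a prefix.
So ninewmat → soninewmatar.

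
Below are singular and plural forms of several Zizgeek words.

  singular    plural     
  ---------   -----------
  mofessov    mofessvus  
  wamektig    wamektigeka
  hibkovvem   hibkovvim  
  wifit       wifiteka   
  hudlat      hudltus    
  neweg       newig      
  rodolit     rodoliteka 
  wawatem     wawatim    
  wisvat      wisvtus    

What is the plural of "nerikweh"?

wamektig and neweg both end in -g yet inflect differently (wamektigeka, newig), so the final letter is not what conditions the rule; the last vowel is.
"nerikweh" has last vowel 'e'. The stems whose last vowel is 'e' (hibkovvem → hibkovvim, neweg → newig, wawatem → wawatim) change the last vowel to 'i'.
The other patterns: stems whose last vowel is 'i' add -eka; stems whose last vowel is 'a' or 'o' delete the last vowel and add -us.
So nerikweh → nerikwih.

nerikwih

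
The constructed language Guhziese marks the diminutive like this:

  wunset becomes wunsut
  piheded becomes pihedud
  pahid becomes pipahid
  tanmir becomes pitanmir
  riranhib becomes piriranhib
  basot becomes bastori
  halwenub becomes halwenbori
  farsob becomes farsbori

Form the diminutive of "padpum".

piheded and pahid both end in -d yet inflect differently (pihedud, pipahid), so the final letter is not what conditions the rule; the last vowel is.
"padpum" has last vowel 'u'. The one such stem in the data (halwenub → halwenbori) deletes the last vowel and adds -ori (as do basot, farsob), so the same rule applies.
The other patterns: stems whose last vowel is 'e' change the last vowel to 'u'; stems whose last vowel is 'i' add the prefix pi-.
So padpum → padpmori.

padpmori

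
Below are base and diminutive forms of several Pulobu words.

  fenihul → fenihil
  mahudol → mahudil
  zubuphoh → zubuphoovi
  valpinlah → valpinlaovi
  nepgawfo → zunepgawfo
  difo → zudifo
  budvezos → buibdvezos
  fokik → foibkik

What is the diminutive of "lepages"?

leibpages

"lepages" ends in -s. The one such stem in the data (budvezos → buibdvezos) inserts -ib- after the first vowel (as does fokik), so the same rule applies.
So lepages → leibpages.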